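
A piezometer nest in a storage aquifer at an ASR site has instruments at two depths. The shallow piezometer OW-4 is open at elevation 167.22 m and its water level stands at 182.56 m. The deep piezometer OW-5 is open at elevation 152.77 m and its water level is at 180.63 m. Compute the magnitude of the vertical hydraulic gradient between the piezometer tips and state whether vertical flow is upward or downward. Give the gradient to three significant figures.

|i_v| ≈ 0.134; vertical flow is downward

Total head at OW-4: h = 182.56 m (water level in the standpipe).
Total head at OW-5: h = 180.63 m.
Δh = h(OW-4) − h(OW-5) = 182.56 − 180.63 = 1.93 m.
Vertical separation Δz = 167.22 − 152.77 = 14.45 m.
|i_v| = |Δh| / Δz = 1.93 / 14.45 = 0.134.
Head is higher in the shallow piezometer, so vertical flow is downward (recharge condition).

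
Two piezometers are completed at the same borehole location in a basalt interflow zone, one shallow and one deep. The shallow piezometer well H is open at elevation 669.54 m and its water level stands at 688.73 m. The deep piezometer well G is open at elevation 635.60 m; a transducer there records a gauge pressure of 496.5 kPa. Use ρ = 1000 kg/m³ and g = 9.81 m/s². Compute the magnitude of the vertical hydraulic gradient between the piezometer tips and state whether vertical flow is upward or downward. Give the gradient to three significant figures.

Total head at well H: h = 688.73 m (water level in the standpipe).
Pressure head at well G: ψ = P/(ρg) = 496.5×1000 / (1000 × 9.81) = 50.61 m.
Total head at well G: h = z + ψ = 635.60 + 50.61 = 686.21 m.
Δh = h(well H) − h(well G) = 688.73 − 686.21 = 2.52 m.
Vertical separation Δz = 669.54 − 635.60 = 33.94 m.
|i_v| = |Δh| / Δz = 2.52 / 33.94 = 0.0742.
Head is higher in the shallow piezometer, so vertical flow is downward (recharge condition).

|i_v| ≈ 0.0742; vertical flow is downward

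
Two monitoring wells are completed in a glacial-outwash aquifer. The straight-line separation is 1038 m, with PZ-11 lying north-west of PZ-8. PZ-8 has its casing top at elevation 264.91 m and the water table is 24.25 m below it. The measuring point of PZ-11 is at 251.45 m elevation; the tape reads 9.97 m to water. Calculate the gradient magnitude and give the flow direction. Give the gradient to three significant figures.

Total head at PZ-8: h = 264.91 − 24.25 = 240.66 m.
Total head at PZ-11: h = 251.45 − 9.97 = 241.48 m.
Head difference: h(PZ-8) − h(PZ-11) = 240.66 − 241.48 = -0.82 m.
Hydraulic gradient: i = |Δh| / L = 0.82 / 1038 = 0.000790.
Flow is from higher to lower head: from PZ-11 toward PZ-8, i.e. toward the south-east.

i ≈ 0.000790; groundwater flows toward the south-east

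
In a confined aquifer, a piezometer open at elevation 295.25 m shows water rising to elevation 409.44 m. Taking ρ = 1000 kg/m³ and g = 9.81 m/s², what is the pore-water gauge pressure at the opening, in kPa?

Pressure head ψ = h − z = 409.44 − 295.25 = 114.19 m.
P = ρgψ = 1000 × 9.81 × 114.19 = 1120204 Pa ≈ 1120 kPa.

P ≈ 1120 kPa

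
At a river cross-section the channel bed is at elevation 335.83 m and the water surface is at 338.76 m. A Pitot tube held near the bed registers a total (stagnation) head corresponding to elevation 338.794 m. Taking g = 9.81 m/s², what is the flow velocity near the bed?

v ≈ 0.817 m/s

Near the bed, under hydrostatic conditions, the piezometric head (z + ψ) equals the free-surface elevation, 338.76 m.
Velocity head = total − piezometric = 338.794 − 338.76 = 0.034 m.
v = √(2g·h_v) = √(2 × 9.81 × 0.034) = 0.817 m/s.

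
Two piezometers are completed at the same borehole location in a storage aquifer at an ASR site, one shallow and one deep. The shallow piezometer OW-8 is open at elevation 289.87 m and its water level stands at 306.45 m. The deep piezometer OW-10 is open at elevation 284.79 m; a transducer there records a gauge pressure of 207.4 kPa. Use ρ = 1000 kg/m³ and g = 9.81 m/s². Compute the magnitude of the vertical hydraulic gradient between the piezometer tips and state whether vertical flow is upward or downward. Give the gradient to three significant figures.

|i_v| ≈ 0.102; vertical flow is downward

Total head at OW-8: h = 306.45 m (water level in the standpipe).
Pressure head at OW-10: ψ = P/(ρg) = 207.4×1000 / (1000 × 9.81) = 21.14 m.
Total head at OW-10: h = z + ψ = 284.79 + 21.14 = 305.93 m.
Δh = h(OW-8) − h(OW-10) = 306.45 − 305.93 = 0.52 m.
Vertical separation Δz = 289.87 − 284.79 = 5.08 m.
|i_v| = |Δh| / Δz = 0.52 / 5.08 = 0.102.
Head is higher in the shallow piezometer, so vertical flow is downward (recharge condition).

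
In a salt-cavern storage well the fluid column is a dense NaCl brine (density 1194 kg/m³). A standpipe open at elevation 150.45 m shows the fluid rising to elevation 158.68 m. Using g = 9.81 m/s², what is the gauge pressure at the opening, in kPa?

Pressure head ψ = h − z = 158.68 − 150.45 = 8.23 m.
P = ρgψ = 1194 × 9.81 × 8.23 = 96399 Pa ≈ 96.4 kPa.

P ≈ 96.4 kPa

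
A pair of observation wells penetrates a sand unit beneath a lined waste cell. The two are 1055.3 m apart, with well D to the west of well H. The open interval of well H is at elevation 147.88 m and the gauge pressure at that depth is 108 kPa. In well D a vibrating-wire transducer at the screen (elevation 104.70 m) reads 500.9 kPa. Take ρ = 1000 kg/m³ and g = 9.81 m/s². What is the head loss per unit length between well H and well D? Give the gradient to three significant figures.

Pressure head at well H: ψ = P/(ρg) = 108×1000 / (1000 × 9.81) = 11.01 m.
Total head at well H: h = z + ψ = 147.88 + 11.01 = 158.89 m.
Pressure head at well D: ψ = P/(ρg) = 500.9×1000 / (1000 × 9.81) = 51.06 m.
Total head at well D: h = z + ψ = 104.70 + 51.06 = 155.76 m.
Head difference: h(well H) − h(well D) = 158.89 − 155.76 = 3.13 m.
Hydraulic gradient: i = |Δh| / L = 3.13 / 1055.3 = 0.00297.

i ≈ 0.00297 m/m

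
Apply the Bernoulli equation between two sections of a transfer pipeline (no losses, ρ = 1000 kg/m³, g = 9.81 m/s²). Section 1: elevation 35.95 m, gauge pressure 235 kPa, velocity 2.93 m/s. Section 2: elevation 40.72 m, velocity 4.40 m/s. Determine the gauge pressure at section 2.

P₂ ≈ 183 kPa

Pressure head at 1: ψ₁ = P₁/(ρg) = 235×1000 / (1000 × 9.81) = 23.96 m.
Velocity heads: v₁²/2g = 2.93²/19.62 = 0.438 m; v₂²/2g = 4.40²/19.62 = 0.987 m.
Total head H = z₁ + ψ₁ + v₁²/2g = 35.95 + 23.96 + 0.438 = 60.35 m.
ψ₂ = H − z₂ − v₂²/2g = 60.35 − 40.72 − 0.987 = 18.64 m.
P₂ = ρgψ₂ = 1000 × 9.81 × 18.64 ≈ 183 kPa.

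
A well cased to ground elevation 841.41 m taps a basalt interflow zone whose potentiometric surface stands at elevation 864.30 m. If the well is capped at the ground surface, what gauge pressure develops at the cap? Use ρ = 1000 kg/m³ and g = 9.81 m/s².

Head above the cap: Δh = 864.30 − 841.41 = 22.89 m.
P = ρgΔh = 1000 × 9.81 × 22.89 = 224551 Pa ≈ 225 kPa.

P ≈ 225 kPa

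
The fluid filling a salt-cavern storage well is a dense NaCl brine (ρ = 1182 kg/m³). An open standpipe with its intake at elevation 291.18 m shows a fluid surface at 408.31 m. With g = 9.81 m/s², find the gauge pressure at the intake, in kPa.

P ≈ 1360 kPa

Pressure head ψ = h − z = 408.31 − 291.18 = 117.13 m.
P = ρgψ = 1182 × 9.81 × 117.13 = 1358172 Pa ≈ 1360 kPa.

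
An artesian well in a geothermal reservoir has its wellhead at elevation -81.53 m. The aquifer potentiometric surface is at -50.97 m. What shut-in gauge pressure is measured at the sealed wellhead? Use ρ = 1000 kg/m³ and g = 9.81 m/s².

P ≈ 300 kPa

Head above the cap: Δh = -50.97 − (-81.53) = 30.56 m.
P = ρgΔh = 1000 × 9.81 × 30.56 = 299794 Pa ≈ 300 kPa.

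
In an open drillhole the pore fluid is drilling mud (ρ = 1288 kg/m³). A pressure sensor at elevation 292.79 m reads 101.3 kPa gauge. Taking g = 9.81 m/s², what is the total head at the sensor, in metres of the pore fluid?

h ≈ 300.81 m

ψ = P/(ρg) = 101.3×1000 / (1288 × 9.81) = 8.02 m.
h = z + ψ = 292.79 + 8.02 = 300.81 m.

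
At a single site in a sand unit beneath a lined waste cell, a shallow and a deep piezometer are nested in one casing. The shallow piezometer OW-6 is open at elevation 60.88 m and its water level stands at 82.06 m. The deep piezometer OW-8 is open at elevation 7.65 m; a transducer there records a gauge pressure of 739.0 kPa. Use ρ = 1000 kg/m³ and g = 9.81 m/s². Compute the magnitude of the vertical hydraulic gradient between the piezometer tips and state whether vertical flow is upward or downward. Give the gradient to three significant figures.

Total head at OW-6: h = 82.06 m (water level in the standpipe).
Pressure head at OW-8: ψ = P/(ρg) = 739.0×1000 / (1000 × 9.81) = 75.33 m.
Total head at OW-8: h = z + ψ = 7.65 + 75.33 = 82.98 m.
Δh = h(OW-6) − h(OW-8) = 82.06 − 82.98 = -0.92 m.
Vertical separation Δz = 60.88 − 7.65 = 53.23 m.
|i_v| = |Δh| / Δz = 0.92 / 53.23 = 0.0173.
Head is higher in the deep piezometer, so vertical flow is upward (discharge condition).

|i_v| ≈ 0.0173; vertical flow is upward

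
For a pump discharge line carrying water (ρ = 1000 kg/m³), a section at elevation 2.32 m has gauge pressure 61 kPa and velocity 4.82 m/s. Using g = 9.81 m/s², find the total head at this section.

Pressure head ψ = P/(ρg) = 61×1000 / (1000 × 9.81) = 6.22 m.
Velocity head = v²/(2g) = 4.82² / (2 × 9.81) = 1.184 m.
h = z + ψ + v²/(2g) = 2.32 + 6.22 + 1.184 = 9.72 m.

h ≈ 9.72 m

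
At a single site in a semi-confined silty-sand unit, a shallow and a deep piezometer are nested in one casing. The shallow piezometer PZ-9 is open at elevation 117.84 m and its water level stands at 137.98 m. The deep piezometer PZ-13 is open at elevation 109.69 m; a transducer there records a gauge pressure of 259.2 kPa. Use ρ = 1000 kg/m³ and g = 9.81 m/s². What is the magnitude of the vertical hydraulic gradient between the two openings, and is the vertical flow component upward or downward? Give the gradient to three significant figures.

|i_v| ≈ 0.229; vertical flow is downward

Total head at PZ-9: h = 137.98 m (water level in the standpipe).
Pressure head at PZ-13: ψ = P/(ρg) = 259.2×1000 / (1000 × 9.81) = 26.42 m.
Total head at PZ-13: h = z + ψ = 109.69 + 26.42 = 136.11 m.
Δh = h(PZ-9) − h(PZ-13) = 137.98 − 136.11 = 1.87 m.
Vertical separation Δz = 117.84 − 109.69 = 8.15 m.
|i_v| = |Δh| / Δz = 1.87 / 8.15 = 0.229.
Head is higher in the shallow piezometer, so vertical flow is downward (recharge condition).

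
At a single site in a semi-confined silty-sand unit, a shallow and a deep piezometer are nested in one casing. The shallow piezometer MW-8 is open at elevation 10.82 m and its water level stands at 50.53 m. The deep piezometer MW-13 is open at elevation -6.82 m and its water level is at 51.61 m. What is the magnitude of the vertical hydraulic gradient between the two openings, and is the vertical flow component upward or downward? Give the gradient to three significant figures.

Total head at MW-8: h = 50.53 m (water level in the standpipe).
Total head at MW-13: h = 51.61 m.
Δh = h(MW-8) − h(MW-13) = 50.53 − 51.61 = -1.08 m.
Vertical separation Δz = 10.82 − (-6.82) = 17.64 m.
|i_v| = |Δh| / Δz = 1.08 / 17.64 = 0.0612.
Head is higher in the deep piezometer, so vertical flow is upward (discharge condition).

|i_v| ≈ 0.0612; vertical flow is upward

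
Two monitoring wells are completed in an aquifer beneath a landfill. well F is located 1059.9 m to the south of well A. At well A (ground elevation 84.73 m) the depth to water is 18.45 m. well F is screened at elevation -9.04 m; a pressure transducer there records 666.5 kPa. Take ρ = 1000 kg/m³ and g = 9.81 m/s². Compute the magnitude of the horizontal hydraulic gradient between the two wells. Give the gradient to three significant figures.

Total head at well A: h = 84.73 − 18.45 = 66.28 m.
Pressure head at well F: ψ = P/(ρg) = 666.5×1000 / (1000 × 9.81) = 67.94 m.
Total head at well F: h = z + ψ = -9.04 + 67.94 = 58.90 m.
Head difference: h(well A) − h(well F) = 66.28 − 58.90 = 7.38 m.
Hydraulic gradient: i = |Δh| / L = 7.38 / 1059.9 = 0.00696.

i ≈ 0.00696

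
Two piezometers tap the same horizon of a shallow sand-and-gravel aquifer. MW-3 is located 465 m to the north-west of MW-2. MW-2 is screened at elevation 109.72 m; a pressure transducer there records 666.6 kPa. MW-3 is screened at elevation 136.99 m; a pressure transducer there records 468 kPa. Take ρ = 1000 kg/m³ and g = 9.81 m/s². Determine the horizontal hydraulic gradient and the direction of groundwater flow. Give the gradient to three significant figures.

Pressure head at MW-2: ψ = P/(ρg) = 666.6×1000 / (1000 × 9.81) = 67.95 m.
Total head at MW-2: h = z + ψ = 109.72 + 67.95 = 177.67 m.
Pressure head at MW-3: ψ = P/(ρg) = 468×1000 / (1000 × 9.81) = 47.71 m.
Total head at MW-3: h = z + ψ = 136.99 + 47.71 = 184.70 m.
Head difference: h(MW-2) − h(MW-3) = 177.67 − 184.70 = -7.03 m.
Hydraulic gradient: i = |Δh| / L = 7.03 / 465 = 0.0151.
Flow is from higher to lower head: from MW-3 toward MW-2, i.e. toward the south-east.

i ≈ 0.0151; groundwater flows toward the south-east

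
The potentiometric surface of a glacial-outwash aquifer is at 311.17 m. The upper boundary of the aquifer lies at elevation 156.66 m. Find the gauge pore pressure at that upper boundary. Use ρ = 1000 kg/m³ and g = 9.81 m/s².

Pressure head at the aquifer top: ψ = h − z = 311.17 − 156.66 = 154.51 m.
P = ρgψ = 1000 × 9.81 × 154.51 = 1515743 Pa ≈ 1520 kPa.

P ≈ 1520 kPa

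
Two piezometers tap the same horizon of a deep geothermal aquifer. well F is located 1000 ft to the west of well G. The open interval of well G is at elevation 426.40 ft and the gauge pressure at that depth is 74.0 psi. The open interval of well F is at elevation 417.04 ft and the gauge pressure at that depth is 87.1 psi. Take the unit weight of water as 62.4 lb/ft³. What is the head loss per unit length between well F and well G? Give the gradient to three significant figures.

Pressure head at well G: ψ = 144·P/γ = 144 × 74.0 / 62.4 = 170.77 ft.
Total head at well G: h = z + ψ = 426.40 + 170.77 = 597.17 ft.
Pressure head at well F: ψ = 144·P/γ = 144 × 87.1 / 62.4 = 201.00 ft.
Total head at well F: h = z + ψ = 417.04 + 201.00 = 618.04 ft.
Head difference: h(well G) − h(well F) = 597.17 − 618.04 = -20.87 ft.
Hydraulic gradient: i = |Δh| / L = 20.87 / 1000 = 0.0209.

i ≈ 0.0209 ft/ft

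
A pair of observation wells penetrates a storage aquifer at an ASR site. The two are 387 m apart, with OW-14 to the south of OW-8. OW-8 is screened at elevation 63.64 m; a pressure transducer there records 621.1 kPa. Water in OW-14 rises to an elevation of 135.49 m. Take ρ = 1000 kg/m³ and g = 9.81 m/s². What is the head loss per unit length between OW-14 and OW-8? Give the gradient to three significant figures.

i ≈ 0.0221 m/m

Pressure head at OW-8: ψ = P/(ρg) = 621.1×1000 / (1000 × 9.81) = 63.31 m.
Total head at OW-8: h = z + ψ = 63.64 + 63.31 = 126.95 m.
Total head at OW-14: h = 135.49 m (water level in the piezometer is the total head).
Head difference: h(OW-8) − h(OW-14) = 126.95 − 135.49 = -8.54 m.
Hydraulic gradient: i = |Δh| / L = 8.54 / 387 = 0.0221.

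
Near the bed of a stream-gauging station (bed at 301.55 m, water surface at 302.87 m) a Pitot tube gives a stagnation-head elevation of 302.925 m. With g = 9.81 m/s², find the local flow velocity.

Near the bed, under hydrostatic conditions, the piezometric head (z + ψ) equals the free-surface elevation, 302.87 m.
Velocity head = total − piezometric = 302.925 − 302.87 = 0.055 m.
v = √(2g·h_v) = √(2 × 9.81 × 0.055) = 1.04 m/s.

v ≈ 1.04 m/s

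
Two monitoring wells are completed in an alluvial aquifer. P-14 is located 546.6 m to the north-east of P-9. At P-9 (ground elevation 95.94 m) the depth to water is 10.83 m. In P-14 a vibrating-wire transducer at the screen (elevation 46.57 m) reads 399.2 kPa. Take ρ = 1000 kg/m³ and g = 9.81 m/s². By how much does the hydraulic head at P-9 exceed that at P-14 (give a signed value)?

Δh ≈ -2.15 m

Total head at P-9: h = 95.94 − 10.83 = 85.11 m.
Pressure head at P-14: ψ = P/(ρg) = 399.2×1000 / (1000 × 9.81) = 40.69 m.
Total head at P-14: h = z + ψ = 46.57 + 40.69 = 87.26 m.
Head difference: h(P-9) − h(P-14) = 85.11 − 87.26 = -2.15 m.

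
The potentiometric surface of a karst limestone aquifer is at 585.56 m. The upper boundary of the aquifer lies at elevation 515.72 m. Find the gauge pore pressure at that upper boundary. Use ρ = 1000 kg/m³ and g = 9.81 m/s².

P ≈ 685 kPa

Pressure head at the aquifer top: ψ = h − z = 585.56 − 515.72 = 69.84 m.
P = ρgψ = 1000 × 9.81 × 69.84 = 685130 Pa ≈ 685 kPa.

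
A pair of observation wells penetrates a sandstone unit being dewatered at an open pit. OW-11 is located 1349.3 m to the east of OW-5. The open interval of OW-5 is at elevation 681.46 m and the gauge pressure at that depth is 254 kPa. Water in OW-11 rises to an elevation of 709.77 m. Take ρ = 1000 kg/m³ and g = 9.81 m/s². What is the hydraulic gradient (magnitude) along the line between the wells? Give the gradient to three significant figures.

i ≈ 0.00179

Pressure head at OW-5: ψ = P/(ρg) = 254×1000 / (1000 × 9.81) = 25.89 m.
Total head at OW-5: h = z + ψ = 681.46 + 25.89 = 707.35 m.
Total head at OW-11: h = 709.77 m (water level in the piezometer is the total head).
Head difference: h(OW-5) − h(OW-11) = 707.35 − 709.77 = -2.42 m.
Hydraulic gradient: i = |Δh| / L = 2.42 / 1349.3 = 0.00179.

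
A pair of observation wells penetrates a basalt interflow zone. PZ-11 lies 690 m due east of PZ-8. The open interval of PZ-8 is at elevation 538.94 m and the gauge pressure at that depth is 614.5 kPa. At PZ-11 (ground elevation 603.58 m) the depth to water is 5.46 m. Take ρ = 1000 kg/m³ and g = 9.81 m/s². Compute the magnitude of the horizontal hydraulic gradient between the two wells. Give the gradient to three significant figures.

i ≈ 0.00501

Pressure head at PZ-8: ψ = P/(ρg) = 614.5×1000 / (1000 × 9.81) = 62.64 m.
Total head at PZ-8: h = z + ψ = 538.94 + 62.64 = 601.58 m.
Total head at PZ-11: h = 603.58 − 5.46 = 598.12 m.
Head difference: h(PZ-8) − h(PZ-11) = 601.58 − 598.12 = 3.46 m.
Hydraulic gradient: i = |Δh| / L = 3.46 / 690 = 0.00501.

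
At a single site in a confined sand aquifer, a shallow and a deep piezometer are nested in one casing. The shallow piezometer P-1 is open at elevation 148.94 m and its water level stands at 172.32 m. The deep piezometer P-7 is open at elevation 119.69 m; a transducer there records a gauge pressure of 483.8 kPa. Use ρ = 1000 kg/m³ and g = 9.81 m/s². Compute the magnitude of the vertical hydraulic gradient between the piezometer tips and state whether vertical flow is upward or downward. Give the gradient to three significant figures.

|i_v| ≈ 0.113; vertical flow is downward

Total head at P-1: h = 172.32 m (water level in the standpipe).
Pressure head at P-7: ψ = P/(ρg) = 483.8×1000 / (1000 × 9.81) = 49.32 m.
Total head at P-7: h = z + ψ = 119.69 + 49.32 = 169.01 m.
Δh = h(P-1) − h(P-7) = 172.32 − 169.01 = 3.31 m.
Vertical separation Δz = 148.94 − 119.69 = 29.25 m.
|i_v| = |Δh| / Δz = 3.31 / 29.25 = 0.113.
Head is higher in the shallow piezometer, so vertical flow is downward (recharge condition).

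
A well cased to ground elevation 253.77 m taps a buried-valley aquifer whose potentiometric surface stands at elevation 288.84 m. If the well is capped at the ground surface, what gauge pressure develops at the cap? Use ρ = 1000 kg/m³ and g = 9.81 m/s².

Head above the cap: Δh = 288.84 − 253.77 = 35.07 m.
P = ρgΔh = 1000 × 9.81 × 35.07 = 344037 Pa ≈ 344 kPa.

P ≈ 344 kPa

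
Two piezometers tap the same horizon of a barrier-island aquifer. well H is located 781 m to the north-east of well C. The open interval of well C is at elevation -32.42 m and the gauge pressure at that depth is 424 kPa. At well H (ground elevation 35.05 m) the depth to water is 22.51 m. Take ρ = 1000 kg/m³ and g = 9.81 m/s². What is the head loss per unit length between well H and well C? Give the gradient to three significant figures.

i ≈ 0.00223 m/m

Pressure head at well C: ψ = P/(ρg) = 424×1000 / (1000 × 9.81) = 43.22 m.
Total head at well C: h = z + ψ = -32.42 + 43.22 = 10.80 m.
Total head at well H: h = 35.05 − 22.51 = 12.54 m.
Head difference: h(well C) − h(well H) = 10.80 − 12.54 = -1.74 m.
Hydraulic gradient: i = |Δh| / L = 1.74 / 781 = 0.00223.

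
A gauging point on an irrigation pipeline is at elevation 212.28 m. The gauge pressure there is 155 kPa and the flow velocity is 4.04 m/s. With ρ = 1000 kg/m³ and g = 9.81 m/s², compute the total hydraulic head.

h ≈ 228.91 m

Pressure head ψ = P/(ρg) = 155×1000 / (1000 × 9.81) = 15.80 m.
Velocity head = v²/(2g) = 4.04² / (2 × 9.81) = 0.832 m.
h = z + ψ + v²/(2g) = 212.28 + 15.80 + 0.832 = 228.91 m.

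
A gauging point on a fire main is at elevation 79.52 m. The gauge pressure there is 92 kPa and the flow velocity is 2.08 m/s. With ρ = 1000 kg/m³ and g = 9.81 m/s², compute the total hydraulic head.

Pressure head ψ = P/(ρg) = 92×1000 / (1000 × 9.81) = 9.38 m.
Velocity head = v²/(2g) = 2.08² / (2 × 9.81) = 0.221 m.
h = z + ψ + v²/(2g) = 79.52 + 9.38 + 0.221 = 89.12 m.

h ≈ 89.12 m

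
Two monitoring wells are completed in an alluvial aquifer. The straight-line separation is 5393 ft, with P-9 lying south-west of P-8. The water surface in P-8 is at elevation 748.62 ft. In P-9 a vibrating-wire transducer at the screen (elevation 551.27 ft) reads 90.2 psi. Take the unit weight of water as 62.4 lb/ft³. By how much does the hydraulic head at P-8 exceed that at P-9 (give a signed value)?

Δh ≈ -10.80 ft

Total head at P-8: h = 748.62 ft (water level in the piezometer is the total head).
Pressure head at P-9: ψ = 144·P/γ = 144 × 90.2 / 62.4 = 208.15 ft.
Total head at P-9: h = z + ψ = 551.27 + 208.15 = 759.42 ft.
Head difference: h(P-8) − h(P-9) = 748.62 − 759.42 = -10.80 ft.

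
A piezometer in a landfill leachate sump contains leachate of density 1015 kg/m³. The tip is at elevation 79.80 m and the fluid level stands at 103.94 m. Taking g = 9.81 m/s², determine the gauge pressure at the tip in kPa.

P ≈ 240 kPa

Pressure head ψ = h − z = 103.94 − 79.80 = 24.14 m.
P = ρgψ = 1015 × 9.81 × 24.14 = 240366 Pa ≈ 240 kPa.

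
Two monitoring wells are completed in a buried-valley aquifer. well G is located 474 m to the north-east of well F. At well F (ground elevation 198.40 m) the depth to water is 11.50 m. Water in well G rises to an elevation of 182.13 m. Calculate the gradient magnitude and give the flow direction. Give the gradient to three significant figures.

Total head at well F: h = 198.40 − 11.50 = 186.90 m.
Total head at well G: h = 182.13 m (water level in the piezometer is the total head).
Head difference: h(well F) − h(well G) = 186.90 − 182.13 = 4.77 m.
Hydraulic gradient: i = |Δh| / L = 4.77 / 474 = 0.0101.
Flow is from higher to lower head: from well F toward well G, i.e. toward the north-east.

i ≈ 0.0101; groundwater flows toward the north-east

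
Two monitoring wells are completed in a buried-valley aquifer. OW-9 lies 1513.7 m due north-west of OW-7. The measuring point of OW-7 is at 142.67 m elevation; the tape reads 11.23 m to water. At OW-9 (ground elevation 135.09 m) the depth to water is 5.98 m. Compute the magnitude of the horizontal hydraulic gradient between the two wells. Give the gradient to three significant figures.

Total head at OW-7: h = 142.67 − 11.23 = 131.44 m.
Total head at OW-9: h = 135.09 − 5.98 = 129.11 m.
Head difference: h(OW-7) − h(OW-9) = 131.44 − 129.11 = 2.33 m.
Hydraulic gradient: i = |Δh| / L = 2.33 / 1513.7 = 0.00154.

i ≈ 0.00154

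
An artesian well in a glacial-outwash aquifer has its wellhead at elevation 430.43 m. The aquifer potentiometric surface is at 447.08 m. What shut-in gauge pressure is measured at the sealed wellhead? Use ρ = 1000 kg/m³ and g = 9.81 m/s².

Head above the cap: Δh = 447.08 − 430.43 = 16.65 m.
P = ρgΔh = 1000 × 9.81 × 16.65 = 163336 Pa ≈ 163 kPa.

P ≈ 163 kPa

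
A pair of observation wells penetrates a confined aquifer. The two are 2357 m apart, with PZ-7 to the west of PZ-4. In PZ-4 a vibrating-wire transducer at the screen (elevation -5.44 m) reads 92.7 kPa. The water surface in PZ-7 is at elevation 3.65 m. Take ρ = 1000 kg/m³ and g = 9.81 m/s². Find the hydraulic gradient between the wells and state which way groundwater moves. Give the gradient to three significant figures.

i ≈ 0.000153; groundwater flows toward the west

Pressure head at PZ-4: ψ = P/(ρg) = 92.7×1000 / (1000 × 9.81) = 9.45 m.
Total head at PZ-4: h = z + ψ = -5.44 + 9.45 = 4.01 m.
Total head at PZ-7: h = 3.65 m (water level in the piezometer is the total head).
Head difference: h(PZ-4) − h(PZ-7) = 4.01 − 3.65 = 0.36 m.
Hydraulic gradient: i = |Δh| / L = 0.36 / 2357 = 0.000153.
Flow is from higher to lower head: from PZ-4 toward PZ-7, i.e. toward the west.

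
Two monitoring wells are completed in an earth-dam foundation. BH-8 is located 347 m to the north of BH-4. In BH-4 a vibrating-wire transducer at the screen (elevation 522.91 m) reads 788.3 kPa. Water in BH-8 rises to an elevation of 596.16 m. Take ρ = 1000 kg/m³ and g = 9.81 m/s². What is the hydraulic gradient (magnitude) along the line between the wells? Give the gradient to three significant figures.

i ≈ 0.0205

Pressure head at BH-4: ψ = P/(ρg) = 788.3×1000 / (1000 × 9.81) = 80.36 m.
Total head at BH-4: h = z + ψ = 522.91 + 80.36 = 603.27 m.
Total head at BH-8: h = 596.16 m (water level in the piezometer is the total head).
Head difference: h(BH-4) − h(BH-8) = 603.27 − 596.16 = 7.11 m.
Hydraulic gradient: i = |Δh| / L = 7.11 / 347 = 0.0205.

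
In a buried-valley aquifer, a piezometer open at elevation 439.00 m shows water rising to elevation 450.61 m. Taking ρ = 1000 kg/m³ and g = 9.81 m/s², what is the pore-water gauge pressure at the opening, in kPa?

Pressure head ψ = h − z = 450.61 − 439.00 = 11.61 m.
P = ρgψ = 1000 × 9.81 × 11.61 = 113894 Pa ≈ 114 kPa.

P ≈ 114 kPa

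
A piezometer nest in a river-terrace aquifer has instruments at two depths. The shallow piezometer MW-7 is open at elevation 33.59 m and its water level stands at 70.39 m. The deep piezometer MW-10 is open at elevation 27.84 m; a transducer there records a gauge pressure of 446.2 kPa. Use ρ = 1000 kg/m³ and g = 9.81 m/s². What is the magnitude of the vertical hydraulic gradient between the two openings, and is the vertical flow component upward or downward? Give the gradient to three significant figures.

|i_v| ≈ 0.510; vertical flow is upward

Total head at MW-7: h = 70.39 m (water level in the standpipe).
Pressure head at MW-10: ψ = P/(ρg) = 446.2×1000 / (1000 × 9.81) = 45.48 m.
Total head at MW-10: h = z + ψ = 27.84 + 45.48 = 73.32 m.
Δh = h(MW-7) − h(MW-10) = 70.39 − 73.32 = -2.93 m.
Vertical separation Δz = 33.59 − 27.84 = 5.75 m.
|i_v| = |Δh| / Δz = 2.93 / 5.75 = 0.510.
Head is higher in the deep piezometer, so vertical flow is upward (discharge condition).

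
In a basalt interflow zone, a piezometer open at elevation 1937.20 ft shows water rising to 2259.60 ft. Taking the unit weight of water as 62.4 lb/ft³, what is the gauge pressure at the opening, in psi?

P ≈ 140 psi

Pressure head ψ = h − z = 2259.60 − 1937.20 = 322.40 ft.
P = γ·ψ / 144 = 62.4 × 322.40 / 144 = 140 psi.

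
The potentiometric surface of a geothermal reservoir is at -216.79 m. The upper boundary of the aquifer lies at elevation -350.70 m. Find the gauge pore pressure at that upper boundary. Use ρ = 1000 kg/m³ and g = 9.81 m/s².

Pressure head at the aquifer top: ψ = h − z = -216.79 − (-350.70) = 133.91 m.
P = ρgψ = 1000 × 9.81 × 133.91 = 1313657 Pa ≈ 1310 kPa.

P ≈ 1310 kPa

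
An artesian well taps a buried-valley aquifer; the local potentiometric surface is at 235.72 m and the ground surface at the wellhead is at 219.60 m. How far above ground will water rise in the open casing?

Water rises to the potentiometric surface, so the rise above ground = 235.72 − 219.60 = 16.12 m.

≈ 16.12 m above ground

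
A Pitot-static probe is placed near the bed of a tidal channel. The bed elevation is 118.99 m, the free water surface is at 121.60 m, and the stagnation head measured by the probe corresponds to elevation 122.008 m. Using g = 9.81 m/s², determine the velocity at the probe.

v ≈ 2.83 m/s

Near the bed, under hydrostatic conditions, the piezometric head (z + ψ) equals the free-surface elevation, 121.60 m.
Velocity head = total − piezometric = 122.008 − 121.60 = 0.408 m.
v = √(2g·h_v) = √(2 × 9.81 × 0.408) = 2.83 m/s.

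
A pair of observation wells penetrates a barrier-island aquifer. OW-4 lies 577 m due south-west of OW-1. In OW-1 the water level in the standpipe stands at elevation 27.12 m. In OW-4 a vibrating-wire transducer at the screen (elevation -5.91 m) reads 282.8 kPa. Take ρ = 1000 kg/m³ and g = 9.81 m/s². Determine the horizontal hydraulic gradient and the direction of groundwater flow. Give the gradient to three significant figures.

i ≈ 0.00728; groundwater flows toward the south-west

Total head at OW-1: h = 27.12 m (water level in the piezometer is the total head).
Pressure head at OW-4: ψ = P/(ρg) = 282.8×1000 / (1000 × 9.81) = 28.83 m.
Total head at OW-4: h = z + ψ = -5.91 + 28.83 = 22.92 m.
Head difference: h(OW-1) − h(OW-4) = 27.12 − 22.92 = 4.20 m.
Hydraulic gradient: i = |Δh| / L = 4.20 / 577 = 0.00728.
Flow is from higher to lower head: from OW-1 toward OW-4, i.e. toward the south-west.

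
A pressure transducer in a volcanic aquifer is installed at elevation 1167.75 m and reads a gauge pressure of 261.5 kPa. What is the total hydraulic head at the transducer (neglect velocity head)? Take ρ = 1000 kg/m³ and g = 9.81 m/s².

h ≈ 1194.41 m

ψ = P/(ρg) = 261.5×1000 / (1000 × 9.81) = 26.66 m.
h = z + ψ = 1167.75 + 26.66 = 1194.41 m.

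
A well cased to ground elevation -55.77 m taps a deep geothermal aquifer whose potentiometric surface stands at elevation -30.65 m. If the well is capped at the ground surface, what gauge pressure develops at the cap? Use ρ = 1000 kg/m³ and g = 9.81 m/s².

P ≈ 246 kPa

Head above the cap: Δh = -30.65 − (-55.77) = 25.12 m.
P = ρgΔh = 1000 × 9.81 × 25.12 = 246427 Pa ≈ 246 kPa.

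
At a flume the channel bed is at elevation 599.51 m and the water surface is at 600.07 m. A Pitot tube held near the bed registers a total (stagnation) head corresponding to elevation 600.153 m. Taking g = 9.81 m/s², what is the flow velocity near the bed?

Near the bed, under hydrostatic conditions, the piezometric head (z + ψ) equals the free-surface elevation, 600.07 m.
Velocity head = total − piezometric = 600.153 − 600.07 = 0.083 m.
v = √(2g·h_v) = √(2 × 9.81 × 0.083) = 1.28 m/s.

v ≈ 1.28 m/s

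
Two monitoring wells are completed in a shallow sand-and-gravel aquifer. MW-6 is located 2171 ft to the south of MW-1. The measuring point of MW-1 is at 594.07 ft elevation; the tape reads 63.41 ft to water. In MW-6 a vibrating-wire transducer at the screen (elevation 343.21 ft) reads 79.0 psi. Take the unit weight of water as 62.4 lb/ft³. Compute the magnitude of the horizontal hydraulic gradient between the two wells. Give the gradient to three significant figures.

i ≈ 0.00237

Total head at MW-1: h = 594.07 − 63.41 = 530.66 ft.
Pressure head at MW-6: ψ = 144·P/γ = 144 × 79.0 / 62.4 = 182.31 ft.
Total head at MW-6: h = z + ψ = 343.21 + 182.31 = 525.52 ft.
Head difference: h(MW-1) − h(MW-6) = 530.66 − 525.52 = 5.14 ft.
Hydraulic gradient: i = |Δh| / L = 5.14 / 2171 = 0.00237.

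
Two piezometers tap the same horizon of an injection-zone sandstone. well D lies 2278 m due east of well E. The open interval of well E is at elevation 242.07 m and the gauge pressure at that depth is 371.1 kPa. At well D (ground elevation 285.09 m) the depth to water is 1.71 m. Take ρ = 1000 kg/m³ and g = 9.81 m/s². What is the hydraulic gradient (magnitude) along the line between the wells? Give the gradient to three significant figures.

Pressure head at well E: ψ = P/(ρg) = 371.1×1000 / (1000 × 9.81) = 37.83 m.
Total head at well E: h = z + ψ = 242.07 + 37.83 = 279.90 m.
Total head at well D: h = 285.09 − 1.71 = 283.38 m.
Head difference: h(well E) − h(well D) = 279.90 − 283.38 = -3.48 m.
Hydraulic gradient: i = |Δh| / L = 3.48 / 2278 = 0.00153.

i ≈ 0.00153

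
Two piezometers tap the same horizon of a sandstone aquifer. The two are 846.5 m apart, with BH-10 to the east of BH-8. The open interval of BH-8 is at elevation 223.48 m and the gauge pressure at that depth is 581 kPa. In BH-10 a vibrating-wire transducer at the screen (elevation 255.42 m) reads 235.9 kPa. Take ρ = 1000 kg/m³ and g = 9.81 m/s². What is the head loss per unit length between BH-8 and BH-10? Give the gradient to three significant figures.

Pressure head at BH-8: ψ = P/(ρg) = 581×1000 / (1000 × 9.81) = 59.23 m.
Total head at BH-8: h = z + ψ = 223.48 + 59.23 = 282.71 m.
Pressure head at BH-10: ψ = P/(ρg) = 235.9×1000 / (1000 × 9.81) = 24.05 m.
Total head at BH-10: h = z + ψ = 255.42 + 24.05 = 279.47 m.
Head difference: h(BH-8) − h(BH-10) = 282.71 − 279.47 = 3.24 m.
Hydraulic gradient: i = |Δh| / L = 3.24 / 846.5 = 0.00383.

i ≈ 0.00383 m/m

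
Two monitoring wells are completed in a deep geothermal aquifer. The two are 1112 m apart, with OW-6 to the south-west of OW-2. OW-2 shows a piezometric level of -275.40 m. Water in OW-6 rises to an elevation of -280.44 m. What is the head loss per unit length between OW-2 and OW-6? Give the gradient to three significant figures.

i ≈ 0.00453 m/m

Total head at OW-2: h = -275.40 m (water level in the piezometer is the total head).
Total head at OW-6: h = -280.44 m (water level in the piezometer is the total head).
Head difference: h(OW-2) − h(OW-6) = -275.40 − (-280.44) = 5.04 m.
Hydraulic gradient: i = |Δh| / L = 5.04 / 1112 = 0.00453.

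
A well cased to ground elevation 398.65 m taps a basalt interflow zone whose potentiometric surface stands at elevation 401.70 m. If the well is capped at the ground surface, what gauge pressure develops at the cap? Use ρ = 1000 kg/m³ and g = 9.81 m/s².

P ≈ 29.9 kPa

Head above the cap: Δh = 401.70 − 398.65 = 3.05 m.
P = ρgΔh = 1000 × 9.81 × 3.05 = 29920 Pa ≈ 29.9 kPa.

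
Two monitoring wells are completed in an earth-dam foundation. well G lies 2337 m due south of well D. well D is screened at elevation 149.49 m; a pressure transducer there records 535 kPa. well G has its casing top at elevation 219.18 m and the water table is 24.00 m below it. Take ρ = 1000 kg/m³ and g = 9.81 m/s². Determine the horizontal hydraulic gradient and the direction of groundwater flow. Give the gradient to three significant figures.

Pressure head at well D: ψ = P/(ρg) = 535×1000 / (1000 × 9.81) = 54.54 m.
Total head at well D: h = z + ψ = 149.49 + 54.54 = 204.03 m.
Total head at well G: h = 219.18 − 24.00 = 195.18 m.
Head difference: h(well D) − h(well G) = 204.03 − 195.18 = 8.85 m.
Hydraulic gradient: i = |Δh| / L = 8.85 / 2337 = 0.00379.
Flow is from higher to lower head: from well D toward well G, i.e. toward the south.

i ≈ 0.00379; groundwater flows toward the south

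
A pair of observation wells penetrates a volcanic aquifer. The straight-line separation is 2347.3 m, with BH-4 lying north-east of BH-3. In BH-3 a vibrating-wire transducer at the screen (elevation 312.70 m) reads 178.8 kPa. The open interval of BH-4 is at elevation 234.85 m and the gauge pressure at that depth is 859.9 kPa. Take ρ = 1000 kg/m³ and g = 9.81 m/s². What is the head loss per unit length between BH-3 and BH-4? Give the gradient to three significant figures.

Pressure head at BH-3: ψ = P/(ρg) = 178.8×1000 / (1000 × 9.81) = 18.23 m.
Total head at BH-3: h = z + ψ = 312.70 + 18.23 = 330.93 m.
Pressure head at BH-4: ψ = P/(ρg) = 859.9×1000 / (1000 × 9.81) = 87.66 m.
Total head at BH-4: h = z + ψ = 234.85 + 87.66 = 322.51 m.
Head difference: h(BH-3) − h(BH-4) = 330.93 − 322.51 = 8.42 m.
Hydraulic gradient: i = |Δh| / L = 8.42 / 2347.3 = 0.00359.

i ≈ 0.00359 m/m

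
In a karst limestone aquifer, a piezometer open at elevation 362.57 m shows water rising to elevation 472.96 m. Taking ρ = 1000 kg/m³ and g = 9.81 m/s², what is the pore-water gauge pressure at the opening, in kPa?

P ≈ 1080 kPa

Pressure head ψ = h − z = 472.96 − 362.57 = 110.39 m.
P = ρgψ = 1000 × 9.81 × 110.39 = 1082926 Pa ≈ 1080 kPa.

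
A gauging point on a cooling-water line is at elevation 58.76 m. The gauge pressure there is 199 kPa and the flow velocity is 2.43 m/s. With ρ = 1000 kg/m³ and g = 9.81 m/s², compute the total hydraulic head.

Pressure head ψ = P/(ρg) = 199×1000 / (1000 × 9.81) = 20.29 m.
Velocity head = v²/(2g) = 2.43² / (2 × 9.81) = 0.301 m.
h = z + ψ + v²/(2g) = 58.76 + 20.29 + 0.301 = 79.35 m.

h ≈ 79.35 m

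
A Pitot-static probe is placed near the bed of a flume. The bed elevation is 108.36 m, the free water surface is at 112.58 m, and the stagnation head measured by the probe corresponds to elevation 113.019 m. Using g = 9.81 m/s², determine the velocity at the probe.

v ≈ 2.93 m/s

Near the bed, under hydrostatic conditions, the piezometric head (z + ψ) equals the free-surface elevation, 112.58 m.
Velocity head = total − piezometric = 113.019 − 112.58 = 0.439 m.
v = √(2g·h_v) = √(2 × 9.81 × 0.439) = 2.93 m/s.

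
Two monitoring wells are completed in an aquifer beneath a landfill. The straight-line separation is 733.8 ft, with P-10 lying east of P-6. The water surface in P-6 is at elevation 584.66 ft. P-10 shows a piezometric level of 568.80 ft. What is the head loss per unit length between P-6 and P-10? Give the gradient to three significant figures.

i ≈ 0.0216 ft/ft

Total head at P-6: h = 584.66 ft (water level in the piezometer is the total head).
Total head at P-10: h = 568.80 ft (water level in the piezometer is the total head).
Head difference: h(P-6) − h(P-10) = 584.66 − 568.80 = 15.86 ft.
Hydraulic gradient: i = |Δh| / L = 15.86 / 733.8 = 0.0216.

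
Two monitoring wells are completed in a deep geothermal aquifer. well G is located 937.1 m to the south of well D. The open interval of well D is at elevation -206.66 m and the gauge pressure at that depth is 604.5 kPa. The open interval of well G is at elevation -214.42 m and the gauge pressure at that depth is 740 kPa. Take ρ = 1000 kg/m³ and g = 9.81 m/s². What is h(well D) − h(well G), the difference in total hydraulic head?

Δh ≈ -6.05 m

Pressure head at well D: ψ = P/(ρg) = 604.5×1000 / (1000 × 9.81) = 61.62 m.
Total head at well D: h = z + ψ = -206.66 + 61.62 = -145.04 m.
Pressure head at well G: ψ = P/(ρg) = 740×1000 / (1000 × 9.81) = 75.43 m.
Total head at well G: h = z + ψ = -214.42 + 75.43 = -138.99 m.
Head difference: h(well D) − h(well G) = -145.04 − (-138.99) = -6.05 m.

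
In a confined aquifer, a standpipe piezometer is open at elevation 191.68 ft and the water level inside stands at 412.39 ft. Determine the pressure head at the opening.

Total head h = 412.39 ft (the water-surface elevation in the piezometer).
Pressure head ψ = h − z = 412.39 − 191.68 = 220.71 ft.

ψ ≈ 220.71 ft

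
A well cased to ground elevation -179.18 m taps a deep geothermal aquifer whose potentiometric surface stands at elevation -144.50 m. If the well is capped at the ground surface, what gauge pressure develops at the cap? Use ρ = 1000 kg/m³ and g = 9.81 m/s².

Head above the cap: Δh = -144.50 − (-179.18) = 34.68 m.
P = ρgΔh = 1000 × 9.81 × 34.68 = 340211 Pa ≈ 340 kPa.

P ≈ 340 kPa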